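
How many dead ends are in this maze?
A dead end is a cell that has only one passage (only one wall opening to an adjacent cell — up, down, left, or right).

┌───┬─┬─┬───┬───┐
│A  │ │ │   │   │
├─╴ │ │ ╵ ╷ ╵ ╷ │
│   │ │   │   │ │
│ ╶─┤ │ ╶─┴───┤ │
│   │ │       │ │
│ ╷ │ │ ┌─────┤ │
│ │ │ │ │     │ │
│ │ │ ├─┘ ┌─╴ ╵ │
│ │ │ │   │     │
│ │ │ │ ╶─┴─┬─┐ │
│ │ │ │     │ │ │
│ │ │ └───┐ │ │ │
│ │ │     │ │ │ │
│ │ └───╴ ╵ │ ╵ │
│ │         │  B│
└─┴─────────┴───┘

Checking each cell for number of passages:

Dead ends found at positions:
  (0, 0)
  (0, 2)
  (0, 3)
  (2, 6)
  (3, 3)
  (4, 5)
  (5, 6)
  (7, 0)
Total dead ends: 8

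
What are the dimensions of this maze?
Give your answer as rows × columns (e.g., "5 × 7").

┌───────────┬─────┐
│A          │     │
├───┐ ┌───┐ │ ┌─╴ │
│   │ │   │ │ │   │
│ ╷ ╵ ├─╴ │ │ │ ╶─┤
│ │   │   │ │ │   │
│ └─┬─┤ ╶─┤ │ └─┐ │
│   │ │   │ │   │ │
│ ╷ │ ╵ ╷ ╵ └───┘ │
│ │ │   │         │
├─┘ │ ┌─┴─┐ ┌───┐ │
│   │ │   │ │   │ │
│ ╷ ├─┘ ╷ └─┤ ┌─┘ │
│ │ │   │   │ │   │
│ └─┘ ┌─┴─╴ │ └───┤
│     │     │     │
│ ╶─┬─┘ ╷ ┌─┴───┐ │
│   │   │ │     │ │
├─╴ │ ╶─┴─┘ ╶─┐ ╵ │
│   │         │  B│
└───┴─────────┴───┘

Counting the maze dimensions:
Rows (vertical): 10
Columns (horizontal): 9
Dimensions: 10 × 9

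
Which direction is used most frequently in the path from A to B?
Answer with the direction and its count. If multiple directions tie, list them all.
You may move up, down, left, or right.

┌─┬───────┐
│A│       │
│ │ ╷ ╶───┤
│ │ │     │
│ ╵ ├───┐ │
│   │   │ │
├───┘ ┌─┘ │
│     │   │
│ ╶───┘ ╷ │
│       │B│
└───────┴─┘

Directions: down, down, right, up, up, right, down, right, right, down, down, down
Counts: {'down': 6, 'right': 4, 'up': 2}
Most common: down (6 times)

Solution:

┌─┬───────┐
│A│↱ ↓    │
│ │ ╷ ╶───┤
│↓│↑│↳ → ↓│
│ ╵ ├───┐ │
│↳ ↑│   │↓│
├───┘ ┌─┘ │
│     │  ↓│
│ ╶───┘ ╷ │
│       │B│
└───────┴─┘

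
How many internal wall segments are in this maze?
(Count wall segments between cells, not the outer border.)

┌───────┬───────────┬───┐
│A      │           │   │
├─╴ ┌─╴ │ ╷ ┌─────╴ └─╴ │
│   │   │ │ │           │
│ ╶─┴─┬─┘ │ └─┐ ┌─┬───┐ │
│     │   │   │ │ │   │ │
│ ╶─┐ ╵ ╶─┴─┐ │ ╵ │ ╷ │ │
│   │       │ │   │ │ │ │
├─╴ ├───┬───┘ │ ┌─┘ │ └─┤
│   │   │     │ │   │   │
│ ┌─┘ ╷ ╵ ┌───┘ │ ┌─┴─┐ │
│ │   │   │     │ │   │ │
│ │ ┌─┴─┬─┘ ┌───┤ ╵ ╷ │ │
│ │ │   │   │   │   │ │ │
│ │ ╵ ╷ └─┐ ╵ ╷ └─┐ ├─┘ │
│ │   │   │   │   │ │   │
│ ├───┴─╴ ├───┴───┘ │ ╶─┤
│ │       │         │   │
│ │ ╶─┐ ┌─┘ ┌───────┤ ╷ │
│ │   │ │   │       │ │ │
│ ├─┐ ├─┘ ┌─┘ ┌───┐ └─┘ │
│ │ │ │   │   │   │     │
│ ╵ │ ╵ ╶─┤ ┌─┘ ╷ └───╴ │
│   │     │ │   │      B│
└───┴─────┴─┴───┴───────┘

Counting internal wall segments:
Total internal walls: 121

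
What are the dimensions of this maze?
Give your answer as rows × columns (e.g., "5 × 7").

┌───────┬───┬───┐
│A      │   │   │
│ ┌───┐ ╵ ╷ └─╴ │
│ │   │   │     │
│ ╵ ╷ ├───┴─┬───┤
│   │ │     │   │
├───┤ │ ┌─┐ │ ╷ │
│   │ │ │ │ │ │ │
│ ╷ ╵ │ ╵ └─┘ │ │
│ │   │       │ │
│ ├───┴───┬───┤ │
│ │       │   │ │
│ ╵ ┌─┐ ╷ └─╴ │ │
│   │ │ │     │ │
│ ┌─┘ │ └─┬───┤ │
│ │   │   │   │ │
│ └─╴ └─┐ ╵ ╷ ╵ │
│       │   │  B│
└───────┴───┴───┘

Counting the maze dimensions:
Rows (vertical): 9
Columns (horizontal): 8
Dimensions: 9 × 8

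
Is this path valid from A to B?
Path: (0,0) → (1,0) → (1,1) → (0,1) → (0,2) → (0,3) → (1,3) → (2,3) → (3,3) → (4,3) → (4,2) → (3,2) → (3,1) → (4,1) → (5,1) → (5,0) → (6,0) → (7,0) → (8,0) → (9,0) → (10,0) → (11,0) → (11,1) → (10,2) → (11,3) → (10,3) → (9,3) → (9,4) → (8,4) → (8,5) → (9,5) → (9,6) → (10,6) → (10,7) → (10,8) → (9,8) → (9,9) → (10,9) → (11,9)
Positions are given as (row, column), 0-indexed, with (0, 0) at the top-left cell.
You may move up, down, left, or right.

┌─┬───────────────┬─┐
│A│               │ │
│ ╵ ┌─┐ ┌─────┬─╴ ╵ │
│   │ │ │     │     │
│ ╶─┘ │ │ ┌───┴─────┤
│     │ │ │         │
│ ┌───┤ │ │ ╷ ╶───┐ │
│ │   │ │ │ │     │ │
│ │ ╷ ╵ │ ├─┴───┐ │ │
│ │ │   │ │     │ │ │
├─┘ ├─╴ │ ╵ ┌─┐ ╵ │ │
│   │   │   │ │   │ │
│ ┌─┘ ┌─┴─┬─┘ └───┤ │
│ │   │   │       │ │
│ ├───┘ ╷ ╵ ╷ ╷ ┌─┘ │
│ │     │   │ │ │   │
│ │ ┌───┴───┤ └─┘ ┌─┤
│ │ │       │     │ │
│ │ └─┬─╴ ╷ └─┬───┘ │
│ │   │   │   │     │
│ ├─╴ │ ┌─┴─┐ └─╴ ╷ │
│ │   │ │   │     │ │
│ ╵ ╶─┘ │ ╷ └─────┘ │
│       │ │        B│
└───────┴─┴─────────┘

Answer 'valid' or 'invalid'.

Checking path validity:
Result: Invalid move at step 23: cannot move from (11, 1) to (10, 2).

invalid

Correct solution:

┌─┬───────────────┬─┐
│A│↱ → ↓          │ │
│ ╵ ┌─┐ ┌─────┬─╴ ╵ │
│↳ ↑│ │↓│     │     │
│ ╶─┘ │ │ ┌───┴─────┤
│     │↓│ │         │
│ ┌───┤ │ │ ╷ ╶───┐ │
│ │↓ ↰│↓│ │ │     │ │
│ │ ╷ ╵ │ ├─┴───┐ │ │
│ │↓│↑ ↲│ │     │ │ │
├─┘ ├─╴ │ ╵ ┌─┐ ╵ │ │
│↓ ↲│   │   │ │   │ │
│ ┌─┘ ┌─┴─┬─┘ └───┤ │
│↓│   │   │       │ │
│ ├───┘ ╷ ╵ ╷ ╷ ┌─┘ │
│↓│     │   │ │ │   │
│ │ ┌───┴───┤ └─┘ ┌─┤
│↓│ │    ↱ ↓│     │ │
│ │ └─┬─╴ ╷ └─┬───┘ │
│↓│   │↱ ↑│↳ ↓│  ↱ ↓│
│ ├─╴ │ ┌─┴─┐ └─╴ ╷ │
│↓│   │↑│   │↳ → ↑│↓│
│ ╵ ╶─┘ │ ╷ └─────┘ │
│↳ → → ↑│ │        B│
└───────┴─┴─────────┘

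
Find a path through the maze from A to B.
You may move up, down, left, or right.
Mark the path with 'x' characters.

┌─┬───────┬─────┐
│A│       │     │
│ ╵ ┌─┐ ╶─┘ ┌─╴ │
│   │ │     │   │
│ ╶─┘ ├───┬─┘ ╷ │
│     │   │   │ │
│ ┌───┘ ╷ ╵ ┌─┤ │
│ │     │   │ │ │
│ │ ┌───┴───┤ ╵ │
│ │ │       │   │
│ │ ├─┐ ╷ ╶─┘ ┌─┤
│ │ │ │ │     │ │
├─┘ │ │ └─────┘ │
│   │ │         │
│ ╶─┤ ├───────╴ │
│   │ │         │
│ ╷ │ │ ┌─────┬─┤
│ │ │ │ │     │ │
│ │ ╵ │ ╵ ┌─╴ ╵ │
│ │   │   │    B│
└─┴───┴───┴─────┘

Finding the shortest path through the maze:
Path length: 40 steps
Directions: down → right → up → right → right → down → right → right → up → right → right → down → down → down → down → left → down → left → left → up → left → down → down → right → right → right → right → down → left → left → left → left → down → down → right → up → right → right → down → right

Solution:

┌─┬───────┬─────┐
│A│x x x  │x x x│
│ ╵ ┌─┐ ╶─┘ ┌─╴ │
│x x│ │x x x│  x│
│ ╶─┘ ├───┬─┘ ╷ │
│     │   │   │x│
│ ┌───┘ ╷ ╵ ┌─┤ │
│ │     │   │ │x│
│ │ ┌───┴───┤ ╵ │
│ │ │  x x  │x x│
│ │ ├─┐ ╷ ╶─┘ ┌─┤
│ │ │ │x│x x x│ │
├─┘ │ │ └─────┘ │
│   │ │x x x x x│
│ ╶─┤ ├───────╴ │
│   │ │x x x x x│
│ ╷ │ │ ┌─────┬─┤
│ │ │ │x│x x x│ │
│ │ ╵ │ ╵ ┌─╴ ╵ │
│ │   │x x│  x B│
└─┴───┴───┴─────┘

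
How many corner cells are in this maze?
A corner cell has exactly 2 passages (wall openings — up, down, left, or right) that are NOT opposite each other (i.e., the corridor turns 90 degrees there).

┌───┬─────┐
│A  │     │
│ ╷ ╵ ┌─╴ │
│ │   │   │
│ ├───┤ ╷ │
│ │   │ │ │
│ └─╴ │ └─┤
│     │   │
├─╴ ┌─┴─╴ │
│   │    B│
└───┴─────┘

Counting corner cells (2 non-opposite passages):
Total corners: 14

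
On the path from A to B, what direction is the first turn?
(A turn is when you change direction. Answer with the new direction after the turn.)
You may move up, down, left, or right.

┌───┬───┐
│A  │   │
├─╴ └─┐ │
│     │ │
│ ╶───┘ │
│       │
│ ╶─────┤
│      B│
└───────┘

Directions: right, down, left, down, down, right, right, right
First turn direction: down

Solution:

┌───┬───┐
│A ↓│   │
├─╴ └─┐ │
│↓ ↲  │ │
│ ╶───┘ │
│↓      │
│ ╶─────┤
│↳ → → B│
└───────┘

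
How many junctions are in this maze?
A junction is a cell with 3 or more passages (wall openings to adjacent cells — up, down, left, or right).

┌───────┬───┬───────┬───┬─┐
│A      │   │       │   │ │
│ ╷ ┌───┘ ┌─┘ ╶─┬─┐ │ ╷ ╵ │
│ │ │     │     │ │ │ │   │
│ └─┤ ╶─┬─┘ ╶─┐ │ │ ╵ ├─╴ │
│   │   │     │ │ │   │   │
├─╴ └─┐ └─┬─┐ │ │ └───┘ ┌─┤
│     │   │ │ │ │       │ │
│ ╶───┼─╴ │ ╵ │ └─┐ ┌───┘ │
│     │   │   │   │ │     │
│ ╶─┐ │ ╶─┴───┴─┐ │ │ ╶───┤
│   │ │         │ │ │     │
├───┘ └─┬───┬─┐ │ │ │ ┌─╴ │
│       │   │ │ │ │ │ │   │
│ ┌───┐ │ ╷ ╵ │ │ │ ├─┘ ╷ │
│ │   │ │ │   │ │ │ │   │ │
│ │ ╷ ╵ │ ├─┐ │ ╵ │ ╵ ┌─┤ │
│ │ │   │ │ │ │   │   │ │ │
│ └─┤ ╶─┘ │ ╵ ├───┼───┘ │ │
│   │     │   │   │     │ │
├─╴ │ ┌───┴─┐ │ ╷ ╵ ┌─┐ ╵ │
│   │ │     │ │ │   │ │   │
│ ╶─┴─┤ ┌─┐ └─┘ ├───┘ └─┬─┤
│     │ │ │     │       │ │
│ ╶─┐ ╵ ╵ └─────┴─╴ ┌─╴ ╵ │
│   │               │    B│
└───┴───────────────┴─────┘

Checking each cell for number of passages:

Junctions found (3+ passages):
  (0, 1): 3 passages
  (1, 6): 3 passages
  (1, 12): 3 passages
  (2, 5): 3 passages
  (3, 1): 3 passages
  (3, 9): 3 passages
  (4, 0): 3 passages
  (5, 10): 3 passages
  (6, 2): 3 passages
  (6, 12): 3 passages
  (7, 6): 3 passages
  (8, 2): 3 passages
  (9, 2): 3 passages
  (9, 6): 3 passages
  (9, 11): 3 passages
  (11, 0): 3 passages
  (11, 9): 3 passages
  (11, 10): 3 passages
  (12, 3): 3 passages
  (12, 4): 3 passages
  (12, 11): 3 passages
Total junctions: 21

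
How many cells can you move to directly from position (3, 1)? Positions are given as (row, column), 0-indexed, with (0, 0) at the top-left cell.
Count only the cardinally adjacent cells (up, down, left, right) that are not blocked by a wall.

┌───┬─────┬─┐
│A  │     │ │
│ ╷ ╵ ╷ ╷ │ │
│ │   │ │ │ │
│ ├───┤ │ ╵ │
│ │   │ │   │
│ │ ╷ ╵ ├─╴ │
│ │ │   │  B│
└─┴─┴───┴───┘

Checking passable neighbors of (3, 1):
Neighbors: (2, 1)
Count: 1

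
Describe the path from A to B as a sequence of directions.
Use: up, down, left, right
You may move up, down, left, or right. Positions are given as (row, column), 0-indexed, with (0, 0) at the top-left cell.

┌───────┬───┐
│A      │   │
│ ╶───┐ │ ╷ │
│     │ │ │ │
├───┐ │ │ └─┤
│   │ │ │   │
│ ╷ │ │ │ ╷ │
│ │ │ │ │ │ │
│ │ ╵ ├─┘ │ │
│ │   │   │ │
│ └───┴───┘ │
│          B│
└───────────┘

Finding the path and converting it to directions:
Path through cells: (0,0) → (1,0) → (1,1) → (1,2) → (2,2) → (3,2) → (4,2) → (4,1) → (3,1) → (2,1) → (2,0) → (3,0) → (4,0) → (5,0) → (5,1) → (5,2) → (5,3) → (5,4) → (5,5)
Directions: down, right, right, down, down, down, left, up, up, left, down, down, down, right, right, right, right, right

Solution:

┌───────┬───┐
│A      │   │
│ ╶───┐ │ ╷ │
│↳ → ↓│ │ │ │
├───┐ │ │ └─┤
│↓ ↰│↓│ │   │
│ ╷ │ │ │ ╷ │
│↓│↑│↓│ │ │ │
│ │ ╵ ├─┘ │ │
│↓│↑ ↲│   │ │
│ └───┴───┘ │
│↳ → → → → B│
└───────────┘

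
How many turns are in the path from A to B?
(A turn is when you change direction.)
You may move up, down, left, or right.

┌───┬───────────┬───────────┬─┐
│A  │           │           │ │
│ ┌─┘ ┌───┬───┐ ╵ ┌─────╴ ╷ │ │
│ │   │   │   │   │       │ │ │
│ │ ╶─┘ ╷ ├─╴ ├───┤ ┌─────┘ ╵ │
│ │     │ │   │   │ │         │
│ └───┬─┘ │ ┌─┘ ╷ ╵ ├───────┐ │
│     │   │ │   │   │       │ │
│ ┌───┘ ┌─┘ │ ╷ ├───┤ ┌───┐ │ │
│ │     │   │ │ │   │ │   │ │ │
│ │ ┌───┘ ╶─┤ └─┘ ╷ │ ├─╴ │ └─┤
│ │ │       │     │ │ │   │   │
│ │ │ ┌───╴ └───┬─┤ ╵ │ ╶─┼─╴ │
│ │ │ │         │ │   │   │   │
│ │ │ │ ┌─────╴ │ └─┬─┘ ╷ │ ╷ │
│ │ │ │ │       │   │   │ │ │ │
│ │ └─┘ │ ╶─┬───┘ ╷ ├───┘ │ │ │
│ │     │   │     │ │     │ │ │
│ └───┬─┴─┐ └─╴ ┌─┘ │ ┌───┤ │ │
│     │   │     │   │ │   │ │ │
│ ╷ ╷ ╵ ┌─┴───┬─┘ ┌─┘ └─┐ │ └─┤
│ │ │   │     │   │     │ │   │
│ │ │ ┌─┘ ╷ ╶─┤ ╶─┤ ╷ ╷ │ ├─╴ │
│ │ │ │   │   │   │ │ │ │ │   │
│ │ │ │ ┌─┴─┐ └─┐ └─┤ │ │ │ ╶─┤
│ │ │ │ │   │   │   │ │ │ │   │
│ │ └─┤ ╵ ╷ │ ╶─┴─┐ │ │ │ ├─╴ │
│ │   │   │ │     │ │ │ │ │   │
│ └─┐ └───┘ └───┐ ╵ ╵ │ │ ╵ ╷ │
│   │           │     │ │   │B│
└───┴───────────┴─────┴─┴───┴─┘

Directions: down, down, down, down, down, down, down, down, down, right, down, down, down, down, right, down, right, right, right, up, up, left, down, left, up, up, right, up, right, down, right, down, down, right, right, down, right, up, up, left, up, left, up, right, up, right, up, up, left, down, left, down, left, left, up, left, up, right, right, right, up, left, left, left, left, down, down, left, left, up, up, up, up, right, right, up, right, up, up, left, down, left, left, up, right, up, right, right, right, right, right, down, right, up, right, right, right, right, down, left, left, left, down, down, left, up, left, down, left, down, down, right, right, up, right, down, down, right, up, up, up, right, right, right, down, down, right, down, left, down, down, down, down, right, down, left, down, right, down, down
Number of turns: 84

Solution:

┌───┬───────────┬───────────┬─┐
│A  │↱ → → → → ↓│↱ → → → ↓  │ │
│ ┌─┘ ┌───┬───┐ ╵ ┌─────╴ ╷ │ │
│↓│↱ ↑│↓ ↰│   │↳ ↑│↓ ← ← ↲│ │ │
│ │ ╶─┘ ╷ ├─╴ ├───┤ ┌─────┘ ╵ │
│↓│↑ ← ↲│↑│   │↓ ↰│↓│         │
│ └───┬─┘ │ ┌─┘ ╷ ╵ ├───────┐ │
│↓    │↱ ↑│ │↓ ↲│↑ ↲│↱ → → ↓│ │
│ ┌───┘ ┌─┘ │ ╷ ├───┤ ┌───┐ │ │
│↓│↱ → ↑│   │↓│ │↱ ↓│↑│   │↓│ │
│ │ ┌───┘ ╶─┤ └─┘ ╷ │ ├─╴ │ └─┤
│↓│↑│       │↳ → ↑│↓│↑│   │↳ ↓│
│ │ │ ┌───╴ └───┬─┤ ╵ │ ╶─┼─╴ │
│↓│↑│ │↓ ← ← ← ↰│ │↳ ↑│   │↓ ↲│
│ │ │ │ ┌─────╴ │ └─┬─┘ ╷ │ ╷ │
│↓│↑│ │↓│↱ → → ↑│↓ ↰│   │ │↓│ │
│ │ └─┘ │ ╶─┬───┘ ╷ ├───┘ │ │ │
│↓│↑ ← ↲│↑ ↰│  ↓ ↲│↑│     │↓│ │
│ └───┬─┴─┐ └─╴ ┌─┘ │ ┌───┤ │ │
│↳ ↓  │   │↑ ← ↲│↱ ↑│ │   │↓│ │
│ ╷ ╷ ╵ ┌─┴───┬─┘ ┌─┘ └─┐ │ └─┤
│ │↓│   │↱ ↓  │↱ ↑│     │ │↳ ↓│
│ │ │ ┌─┘ ╷ ╶─┤ ╶─┤ ╷ ╷ │ ├─╴ │
│ │↓│ │↱ ↑│↳ ↓│↑ ↰│ │ │ │ │↓ ↲│
│ │ │ │ ┌─┴─┐ └─┐ └─┤ │ │ │ ╶─┤
│ │↓│ │↑│↓ ↰│↓  │↑ ↰│ │ │ │↳ ↓│
│ │ └─┤ ╵ ╷ │ ╶─┴─┐ │ │ │ ├─╴ │
│ │↳ ↓│↑ ↲│↑│↳ → ↓│↑│ │ │ │  ↓│
│ └─┐ └───┘ └───┐ ╵ ╵ │ │ ╵ ╷ │
│   │↳ → → ↑    │↳ ↑  │ │   │B│
└───┴───────────┴─────┴─┴───┴─┘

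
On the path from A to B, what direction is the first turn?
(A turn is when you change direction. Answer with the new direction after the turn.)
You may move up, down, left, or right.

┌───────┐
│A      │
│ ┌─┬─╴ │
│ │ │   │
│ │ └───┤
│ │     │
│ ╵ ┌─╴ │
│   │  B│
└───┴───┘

Directions: down, down, down, right, up, right, right, down
First turn direction: right

Solution:

┌───────┐
│A      │
│ ┌─┬─╴ │
│↓│ │   │
│ │ └───┤
│↓│↱ → ↓│
│ ╵ ┌─╴ │
│↳ ↑│  B│
└───┴───┘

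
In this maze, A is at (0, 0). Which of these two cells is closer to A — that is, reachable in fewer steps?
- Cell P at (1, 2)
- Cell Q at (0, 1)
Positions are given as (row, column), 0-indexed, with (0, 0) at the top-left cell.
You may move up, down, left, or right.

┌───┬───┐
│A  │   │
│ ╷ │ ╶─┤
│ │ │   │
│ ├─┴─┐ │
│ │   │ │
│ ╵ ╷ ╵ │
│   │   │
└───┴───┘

Shortest path A → P at (1, 2): 11 steps
Shortest path A → Q at (0, 1): 1 steps

Q is closer (1 steps vs 11 steps).

Path to P:

┌───┬───┐
│A  │   │
│ ╷ │ ╶─┤
│↓│ │P ↰│
│ ├─┴─┐ │
│↓│↱ ↓│↑│
│ ╵ ╷ ╵ │
│↳ ↑│↳ ↑│
└───┴───┘

Path to Q:

┌───┬───┐
│A Q│   │
│ ╷ │ ╶─┤
│ │ │   │
│ ├─┴─┐ │
│ │   │ │
│ ╵ ╷ ╵ │
│   │   │
└───┴───┘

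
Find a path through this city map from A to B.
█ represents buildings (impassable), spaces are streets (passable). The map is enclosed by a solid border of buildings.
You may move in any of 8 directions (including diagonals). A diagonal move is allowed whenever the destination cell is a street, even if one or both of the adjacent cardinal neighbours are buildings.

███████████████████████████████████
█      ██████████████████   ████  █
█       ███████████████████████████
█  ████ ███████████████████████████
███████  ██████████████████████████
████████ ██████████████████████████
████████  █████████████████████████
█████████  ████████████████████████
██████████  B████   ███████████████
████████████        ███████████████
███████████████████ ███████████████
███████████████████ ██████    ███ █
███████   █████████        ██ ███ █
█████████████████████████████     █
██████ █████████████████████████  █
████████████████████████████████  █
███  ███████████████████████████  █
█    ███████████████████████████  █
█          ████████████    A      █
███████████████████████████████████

Finding the shortest path from A to B:
Movement: 8-directional
Path length: 29 steps
Directions: right → right → right → right → up-right → up → up → up → up-left → left → up-left → up-left → left → left → down-left → left → left → left → left → left → up-left → up → up-left → left → left → left → left → left → up-left

Solution:

███████████████████████████████████
█      ██████████████████   ████  █
█       ███████████████████████████
█  ████ ███████████████████████████
███████  ██████████████████████████
████████ ██████████████████████████
████████  █████████████████████████
█████████  ████████████████████████
██████████  B████   ███████████████
████████████ ↖←←←←← ███████████████
███████████████████↖███████████████
███████████████████↑██████↙←← ███ █
███████   █████████ ↖←←←←← ██↖███ █
█████████████████████████████ ↖←  █
██████ █████████████████████████↖ █
████████████████████████████████↑ █
███  ███████████████████████████↑ █
█    ███████████████████████████↑ █
█          ████████████    A→→→↗  █
███████████████████████████████████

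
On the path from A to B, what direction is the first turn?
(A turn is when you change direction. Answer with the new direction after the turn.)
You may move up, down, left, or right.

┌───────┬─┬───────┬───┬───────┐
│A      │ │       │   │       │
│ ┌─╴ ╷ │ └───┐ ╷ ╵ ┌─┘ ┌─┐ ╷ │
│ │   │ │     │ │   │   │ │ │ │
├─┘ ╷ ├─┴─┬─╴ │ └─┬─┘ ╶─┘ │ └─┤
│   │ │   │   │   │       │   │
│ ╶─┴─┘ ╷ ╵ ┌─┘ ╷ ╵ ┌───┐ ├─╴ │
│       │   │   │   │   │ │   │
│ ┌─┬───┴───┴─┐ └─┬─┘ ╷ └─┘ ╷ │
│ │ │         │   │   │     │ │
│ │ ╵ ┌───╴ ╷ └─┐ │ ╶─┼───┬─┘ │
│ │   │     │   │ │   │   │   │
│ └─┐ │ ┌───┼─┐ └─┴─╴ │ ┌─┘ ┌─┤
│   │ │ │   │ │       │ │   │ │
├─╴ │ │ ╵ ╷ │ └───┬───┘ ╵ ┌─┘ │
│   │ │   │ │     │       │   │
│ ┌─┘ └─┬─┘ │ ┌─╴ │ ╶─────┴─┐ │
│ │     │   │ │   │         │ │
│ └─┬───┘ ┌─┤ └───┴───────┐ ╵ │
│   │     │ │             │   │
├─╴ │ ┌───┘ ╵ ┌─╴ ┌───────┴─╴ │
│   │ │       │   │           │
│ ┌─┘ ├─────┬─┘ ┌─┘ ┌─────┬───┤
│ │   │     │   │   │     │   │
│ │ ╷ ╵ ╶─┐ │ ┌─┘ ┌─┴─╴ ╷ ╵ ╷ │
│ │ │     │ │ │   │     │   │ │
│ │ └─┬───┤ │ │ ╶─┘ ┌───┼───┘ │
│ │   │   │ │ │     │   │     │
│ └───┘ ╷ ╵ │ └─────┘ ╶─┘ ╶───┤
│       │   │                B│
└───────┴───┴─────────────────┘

Directions: right, right, down, left, down, left, down, down, down, down, right, down, left, down, down, right, down, left, down, down, down, down, right, right, right, up, right, down, right, up, up, up, left, left, down, left, up, up, up, right, right, up, right, up, up, left, down, left, up, up, right, right, up, right, down, right, down, right, right, right, up, left, up, right, up, right, down, right, right, up, right, down, down, left, down, left, down, left, left, left, down, right, right, right, right, down, right, down, left, left, left, left, left, down, left, down, left, down, right, right, up, right, right, up, right, down, right, up, right, down, down, left, left, down, right, right
First turn direction: down

Solution:

┌───────┬─┬───────┬───┬───────┐
│A → ↓  │ │       │   │       │
│ ┌─╴ ╷ │ └───┐ ╷ ╵ ┌─┘ ┌─┐ ╷ │
│ │↓ ↲│ │     │ │   │   │ │ │ │
├─┘ ╷ ├─┴─┬─╴ │ └─┬─┘ ╶─┘ │ └─┤
│↓ ↲│ │   │   │   │       │   │
│ ╶─┴─┘ ╷ ╵ ┌─┘ ╷ ╵ ┌───┐ ├─╴ │
│↓      │   │   │   │↱ ↓│ │↱ ↓│
│ ┌─┬───┴───┴─┐ └─┬─┘ ╷ └─┘ ╷ │
│↓│ │      ↱ ↓│   │↱ ↑│↳ → ↑│↓│
│ │ ╵ ┌───╴ ╷ └─┐ │ ╶─┼───┬─┘ │
│↓│   │↱ → ↑│↳ ↓│ │↑ ↰│   │↓ ↲│
│ └─┐ │ ┌───┼─┐ └─┴─╴ │ ┌─┘ ┌─┤
│↳ ↓│ │↑│↓ ↰│ │↳ → → ↑│ │↓ ↲│ │
├─╴ │ │ ╵ ╷ │ └───┬───┘ ╵ ┌─┘ │
│↓ ↲│ │↑ ↲│↑│     │↓ ← ← ↲│   │
│ ┌─┘ └─┬─┘ │ ┌─╴ │ ╶─────┴─┐ │
│↓│     │↱ ↑│ │   │↳ → → → ↓│ │
│ └─┬───┘ ┌─┤ └───┴───────┐ ╵ │
│↳ ↓│↱ → ↑│ │             │↳ ↓│
├─╴ │ ┌───┘ ╵ ┌─╴ ┌───────┴─╴ │
│↓ ↲│↑│       │   │↓ ← ← ← ← ↲│
│ ┌─┘ ├─────┬─┘ ┌─┘ ┌─────┬───┤
│↓│  ↑│↓ ← ↰│   │↓ ↲│  ↱ ↓│↱ ↓│
│ │ ╷ ╵ ╶─┐ │ ┌─┘ ┌─┴─╴ ╷ ╵ ╷ │
│↓│ │↑ ↲  │↑│ │↓ ↲│↱ → ↑│↳ ↑│↓│
│ │ └─┬───┤ │ │ ╶─┘ ┌───┼───┘ │
│↓│   │↱ ↓│↑│ │↳ → ↑│   │↓ ← ↲│
│ └───┘ ╷ ╵ │ └─────┘ ╶─┘ ╶───┤
│↳ → → ↑│↳ ↑│            ↳ → B│
└───────┴───┴─────────────────┘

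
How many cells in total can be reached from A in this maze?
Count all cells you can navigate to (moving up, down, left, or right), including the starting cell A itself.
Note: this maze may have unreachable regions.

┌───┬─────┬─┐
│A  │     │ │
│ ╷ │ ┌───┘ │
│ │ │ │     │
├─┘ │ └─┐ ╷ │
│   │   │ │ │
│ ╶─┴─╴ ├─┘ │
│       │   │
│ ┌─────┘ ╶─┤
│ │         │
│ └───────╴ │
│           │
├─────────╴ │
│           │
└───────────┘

Using BFS/flood-fill to find all reachable cells from A:
Maze size: 7 × 6 = 42 total cells
All cells are reachable — the maze is fully connected.
Reachable cells: 42

Reachable region (· marks reachable cells):

┌───┬─────┬─┐
│A ·│· · ·│·│
│ ╷ │ ┌───┘ │
│·│·│·│· · ·│
├─┘ │ └─┐ ╷ │
│· ·│· ·│·│·│
│ ╶─┴─╴ ├─┘ │
│· · · ·│· ·│
│ ┌─────┘ ╶─┤
│·│· · · · ·│
│ └───────╴ │
│· · · · · ·│
├─────────╴ │
│· · · · · ·│
└───────────┘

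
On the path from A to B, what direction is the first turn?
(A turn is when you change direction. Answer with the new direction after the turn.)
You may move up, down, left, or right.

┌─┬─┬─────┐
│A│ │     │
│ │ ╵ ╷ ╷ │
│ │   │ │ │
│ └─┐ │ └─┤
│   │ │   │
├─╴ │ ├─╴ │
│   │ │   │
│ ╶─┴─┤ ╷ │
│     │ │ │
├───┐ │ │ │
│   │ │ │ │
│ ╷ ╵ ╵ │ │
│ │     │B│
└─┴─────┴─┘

Directions: down, down, right, down, left, down, right, right, down, down, right, up, up, up, right, down, down, down
First turn direction: right

Solution:

┌─┬─┬─────┐
│A│ │     │
│ │ ╵ ╷ ╷ │
│↓│   │ │ │
│ └─┐ │ └─┤
│↳ ↓│ │   │
├─╴ │ ├─╴ │
│↓ ↲│ │↱ ↓│
│ ╶─┴─┤ ╷ │
│↳ → ↓│↑│↓│
├───┐ │ │ │
│   │↓│↑│↓│
│ ╷ ╵ ╵ │ │
│ │  ↳ ↑│B│
└─┴─────┴─┘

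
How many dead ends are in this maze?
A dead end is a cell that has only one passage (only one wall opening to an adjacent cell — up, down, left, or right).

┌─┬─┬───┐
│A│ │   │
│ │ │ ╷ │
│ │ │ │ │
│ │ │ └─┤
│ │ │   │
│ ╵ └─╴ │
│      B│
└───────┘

Checking each cell for number of passages:

Dead ends found at positions:
  (0, 0)
  (0, 1)
  (1, 3)
Total dead ends: 3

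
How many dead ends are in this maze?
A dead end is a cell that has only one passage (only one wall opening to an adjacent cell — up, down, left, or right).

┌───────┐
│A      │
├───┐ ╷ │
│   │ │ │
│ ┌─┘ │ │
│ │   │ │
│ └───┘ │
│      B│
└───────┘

Checking each cell for number of passages:

Dead ends found at positions:
  (0, 0)
  (1, 1)
  (2, 1)
Total dead ends: 3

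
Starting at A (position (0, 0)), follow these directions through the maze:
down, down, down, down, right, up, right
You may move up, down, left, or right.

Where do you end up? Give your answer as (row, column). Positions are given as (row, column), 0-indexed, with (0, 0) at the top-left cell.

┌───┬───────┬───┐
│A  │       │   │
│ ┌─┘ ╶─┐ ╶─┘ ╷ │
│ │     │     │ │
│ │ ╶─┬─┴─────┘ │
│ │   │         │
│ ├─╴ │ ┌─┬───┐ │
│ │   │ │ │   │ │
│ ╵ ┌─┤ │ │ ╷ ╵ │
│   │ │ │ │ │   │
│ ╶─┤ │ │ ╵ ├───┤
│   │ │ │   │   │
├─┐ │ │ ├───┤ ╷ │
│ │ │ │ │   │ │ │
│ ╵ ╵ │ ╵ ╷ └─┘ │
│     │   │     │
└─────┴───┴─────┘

Following directions step by step:
Start: (0, 0)
  down: (0, 0) → (1, 0)
  down: (1, 0) → (2, 0)
  down: (2, 0) → (3, 0)
  down: (3, 0) → (4, 0)
  right: (4, 0) → (4, 1)
  up: (4, 1) → (3, 1)
  right: (3, 1) → (3, 2)
Final position: (3, 2)

Path taken:

┌───┬───────┬───┐
│A  │       │   │
│ ┌─┘ ╶─┐ ╶─┘ ╷ │
│↓│     │     │ │
│ │ ╶─┬─┴─────┘ │
│↓│   │         │
│ ├─╴ │ ┌─┬───┐ │
│↓│↱ B│ │ │   │ │
│ ╵ ┌─┤ │ │ ╷ ╵ │
│↳ ↑│ │ │ │ │   │
│ ╶─┤ │ │ ╵ ├───┤
│   │ │ │   │   │
├─┐ │ │ ├───┤ ╷ │
│ │ │ │ │   │ │ │
│ ╵ ╵ │ ╵ ╷ └─┘ │
│     │   │     │
└─────┴───┴─────┘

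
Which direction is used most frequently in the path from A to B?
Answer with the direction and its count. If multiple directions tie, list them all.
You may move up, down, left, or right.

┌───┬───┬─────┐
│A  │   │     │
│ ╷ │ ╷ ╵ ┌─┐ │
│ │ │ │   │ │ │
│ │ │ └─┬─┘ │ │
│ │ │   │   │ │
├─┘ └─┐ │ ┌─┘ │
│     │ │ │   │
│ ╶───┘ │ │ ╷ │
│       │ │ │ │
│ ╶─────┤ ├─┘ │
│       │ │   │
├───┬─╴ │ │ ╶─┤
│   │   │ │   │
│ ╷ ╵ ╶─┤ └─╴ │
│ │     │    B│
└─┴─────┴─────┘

Directions: right, down, down, down, left, down, right, right, right, up, up, left, up, up, right, down, right, up, right, right, down, down, down, down, down, left, down, right, down
Counts: {'right': 9, 'down': 12, 'left': 3, 'up': 5}
Most common: down (12 times)

Solution:

┌───┬───┬─────┐
│A ↓│↱ ↓│↱ → ↓│
│ ╷ │ ╷ ╵ ┌─┐ │
│ │↓│↑│↳ ↑│ │↓│
│ │ │ └─┬─┘ │ │
│ │↓│↑ ↰│   │↓│
├─┘ └─┐ │ ┌─┘ │
│↓ ↲  │↑│ │  ↓│
│ ╶───┘ │ │ ╷ │
│↳ → → ↑│ │ │↓│
│ ╶─────┤ ├─┘ │
│       │ │↓ ↲│
├───┬─╴ │ │ ╶─┤
│   │   │ │↳ ↓│
│ ╷ ╵ ╶─┤ └─╴ │
│ │     │    B│
└─┴─────┴─────┘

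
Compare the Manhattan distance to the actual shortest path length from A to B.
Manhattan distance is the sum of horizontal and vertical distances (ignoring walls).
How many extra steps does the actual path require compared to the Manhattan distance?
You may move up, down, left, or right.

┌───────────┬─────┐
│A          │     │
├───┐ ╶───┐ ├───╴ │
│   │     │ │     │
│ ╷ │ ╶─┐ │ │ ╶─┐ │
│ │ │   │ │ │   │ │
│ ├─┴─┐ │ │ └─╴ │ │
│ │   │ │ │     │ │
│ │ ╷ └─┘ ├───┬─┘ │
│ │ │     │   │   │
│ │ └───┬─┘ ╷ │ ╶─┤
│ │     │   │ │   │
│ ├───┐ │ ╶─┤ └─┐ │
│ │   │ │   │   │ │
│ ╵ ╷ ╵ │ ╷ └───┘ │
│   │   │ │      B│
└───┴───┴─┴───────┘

Manhattan distance: |7 - 0| + |8 - 0| = 15
Actual path length: 23
Extra steps: 23 - 15 = 8

Solution:

┌───────────┬─────┐
│A → → → → ↓│     │
├───┐ ╶───┐ ├───╴ │
│   │     │↓│↱ → ↓│
│ ╷ │ ╶─┐ │ │ ╶─┐ │
│ │ │   │ │↓│↑ ↰│↓│
│ ├─┴─┐ │ │ └─╴ │ │
│ │   │ │ │↳ → ↑│↓│
│ │ ╷ └─┘ ├───┬─┘ │
│ │ │     │   │↓ ↲│
│ │ └───┬─┘ ╷ │ ╶─┤
│ │     │   │ │↳ ↓│
│ ├───┐ │ ╶─┤ └─┐ │
│ │   │ │   │   │↓│
│ ╵ ╷ ╵ │ ╷ └───┘ │
│   │   │ │      B│
└───┴───┴─┴───────┘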